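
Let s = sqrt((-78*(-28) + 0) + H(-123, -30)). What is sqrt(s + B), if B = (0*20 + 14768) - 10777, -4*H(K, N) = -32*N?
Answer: sqrt(3991 + 18*sqrt(6)) ≈ 63.522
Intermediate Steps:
H(K, N) = 8*N (H(K, N) = -(-8)*N = 8*N)
s = 18*sqrt(6) (s = sqrt((-78*(-28) + 0) + 8*(-30)) = sqrt((2184 + 0) - 240) = sqrt(2184 - 240) = sqrt(1944) = 18*sqrt(6) ≈ 44.091)
B = 3991 (B = (0 + 14768) - 10777 = 14768 - 10777 = 3991)
sqrt(s + B) = sqrt(18*sqrt(6) + 3991) = sqrt(3991 + 18*sqrt(6))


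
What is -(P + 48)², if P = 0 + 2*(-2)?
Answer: -1936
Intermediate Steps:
P = -4 (P = 0 - 4 = -4)
-(P + 48)² = -(-4 + 48)² = -1*44² = -1*1936 = -1936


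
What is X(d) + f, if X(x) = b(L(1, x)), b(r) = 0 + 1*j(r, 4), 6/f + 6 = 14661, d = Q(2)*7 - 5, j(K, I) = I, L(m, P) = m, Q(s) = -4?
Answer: 19542/4885 ≈ 4.0004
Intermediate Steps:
d = -33 (d = -4*7 - 5 = -28 - 5 = -33)
f = 2/4885 (f = 6/(-6 + 14661) = 6/14655 = 6*(1/14655) = 2/4885 ≈ 0.00040942)
b(r) = 4 (b(r) = 0 + 1*4 = 0 + 4 = 4)
X(x) = 4
X(d) + f = 4 + 2/4885 = 19542/4885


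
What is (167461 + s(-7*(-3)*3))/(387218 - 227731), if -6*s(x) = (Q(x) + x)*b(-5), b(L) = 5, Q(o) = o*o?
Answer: 164101/159487 ≈ 1.0289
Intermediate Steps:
Q(o) = o²
s(x) = -5*x/6 - 5*x²/6 (s(x) = -(x² + x)*5/6 = -(x + x²)*5/6 = -(5*x + 5*x²)/6 = -5*x/6 - 5*x²/6)
(167461 + s(-7*(-3)*3))/(387218 - 227731) = (167461 + 5*(-7*(-3)*3)*(-1 - (-7*(-3))*3)/6)/(387218 - 227731) = (167461 + 5*(21*3)*(-1 - 21*3)/6)/159487 = (167461 + (⅚)*63*(-1 - 1*63))*(1/159487) = (167461 + (⅚)*63*(-1 - 63))*(1/159487) = (167461 + (⅚)*63*(-64))*(1/159487) = (167461 - 3360)*(1/159487) = 164101*(1/159487) = 164101/159487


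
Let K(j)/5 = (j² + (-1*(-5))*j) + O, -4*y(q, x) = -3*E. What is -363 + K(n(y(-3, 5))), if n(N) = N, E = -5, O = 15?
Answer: -4983/16 ≈ -311.44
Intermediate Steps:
y(q, x) = -15/4 (y(q, x) = -(-3)*(-5)/4 = -¼*15 = -15/4)
K(j) = 75 + 5*j² + 25*j (K(j) = 5*((j² + (-1*(-5))*j) + 15) = 5*((j² + 5*j) + 15) = 5*(15 + j² + 5*j) = 75 + 5*j² + 25*j)
-363 + K(n(y(-3, 5))) = -363 + (75 + 5*(-15/4)² + 25*(-15/4)) = -363 + (75 + 5*(225/16) - 375/4) = -363 + (75 + 1125/16 - 375/4) = -363 + 825/16 = -4983/16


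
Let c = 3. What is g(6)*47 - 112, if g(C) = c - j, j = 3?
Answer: -112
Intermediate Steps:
g(C) = 0 (g(C) = 3 - 1*3 = 3 - 3 = 0)
g(6)*47 - 112 = 0*47 - 112 = 0 - 112 = -112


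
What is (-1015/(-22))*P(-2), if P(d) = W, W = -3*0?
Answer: 0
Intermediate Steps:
W = 0
P(d) = 0
(-1015/(-22))*P(-2) = -1015/(-22)*0 = -1015*(-1)/22*0 = -29*(-35/22)*0 = (1015/22)*0 = 0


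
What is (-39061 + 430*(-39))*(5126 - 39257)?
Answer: 1905567861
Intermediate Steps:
(-39061 + 430*(-39))*(5126 - 39257) = (-39061 - 16770)*(-34131) = -55831*(-34131) = 1905567861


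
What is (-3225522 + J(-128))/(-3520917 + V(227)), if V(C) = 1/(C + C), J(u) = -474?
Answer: 1464602184/1598496317 ≈ 0.91624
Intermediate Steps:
V(C) = 1/(2*C)
(-3225522 + J(-128))/(-3520917 + V(227)) = (-3225522 - 474)/(-3520917 + (1/2)/227) = -3225996/(-3520917 + (1/2)*(1/227)) = -3225996/(-3520917 + 1/454) = -3225996/(-1598496317/454) = -3225996*(-454/1598496317) = 1464602184/1598496317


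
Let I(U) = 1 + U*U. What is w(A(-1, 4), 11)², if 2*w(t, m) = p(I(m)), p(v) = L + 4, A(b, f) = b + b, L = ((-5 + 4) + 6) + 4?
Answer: 169/4 ≈ 42.250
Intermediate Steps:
I(U) = 1 + U²
L = 9 (L = (-1 + 6) + 4 = 5 + 4 = 9)
A(b, f) = 2*b
p(v) = 13 (p(v) = 9 + 4 = 13)
w(t, m) = 13/2 (w(t, m) = (½)*13 = 13/2)
w(A(-1, 4), 11)² = (13/2)² = 169/4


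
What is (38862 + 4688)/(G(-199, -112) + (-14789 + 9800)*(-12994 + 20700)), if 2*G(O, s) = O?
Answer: -87100/76890667 ≈ -0.0011328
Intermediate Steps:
G(O, s) = O/2
(38862 + 4688)/(G(-199, -112) + (-14789 + 9800)*(-12994 + 20700)) = (38862 + 4688)/((½)*(-199) + (-14789 + 9800)*(-12994 + 20700)) = 43550/(-199/2 - 4989*7706) = 43550/(-199/2 - 38445234) = 43550/(-76890667/2) = 43550*(-2/76890667) = -87100/76890667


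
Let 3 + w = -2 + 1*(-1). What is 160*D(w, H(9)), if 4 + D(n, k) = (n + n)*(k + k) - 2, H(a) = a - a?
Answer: -960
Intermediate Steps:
H(a) = 0
w = -6 (w = -3 + (-2 + 1*(-1)) = -3 + (-2 - 1) = -3 - 3 = -6)
D(n, k) = -6 + 4*k*n (D(n, k) = -4 + ((n + n)*(k + k) - 2) = -4 + ((2*n)*(2*k) - 2) = -4 + (4*k*n - 2) = -4 + (-2 + 4*k*n) = -6 + 4*k*n)
160*D(w, H(9)) = 160*(-6 + 4*0*(-6)) = 160*(-6 + 0) = 160*(-6) = -960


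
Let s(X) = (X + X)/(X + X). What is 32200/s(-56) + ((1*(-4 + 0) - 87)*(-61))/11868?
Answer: 382155151/11868 ≈ 32200.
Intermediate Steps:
s(X) = 1 (s(X) = (2*X)/((2*X)) = (2*X)*(1/(2*X)) = 1)
32200/s(-56) + ((1*(-4 + 0) - 87)*(-61))/11868 = 32200/1 + ((1*(-4 + 0) - 87)*(-61))/11868 = 32200*1 + ((1*(-4) - 87)*(-61))*(1/11868) = 32200 + ((-4 - 87)*(-61))*(1/11868) = 32200 - 91*(-61)*(1/11868) = 32200 + 5551*(1/11868) = 32200 + 5551/11868 = 382155151/11868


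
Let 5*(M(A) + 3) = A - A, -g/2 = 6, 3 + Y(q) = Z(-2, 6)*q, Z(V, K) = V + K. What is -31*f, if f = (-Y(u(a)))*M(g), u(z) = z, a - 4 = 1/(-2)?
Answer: -1023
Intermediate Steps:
Z(V, K) = K + V
a = 7/2 (a = 4 + 1/(-2) = 4 - ½ = 7/2 ≈ 3.5000)
Y(q) = -3 + 4*q (Y(q) = -3 + (6 - 2)*q = -3 + 4*q)
g = -12 (g = -2*6 = -12)
M(A) = -3 (M(A) = -3 + (A - A)/5 = -3 + (⅕)*0 = -3 + 0 = -3)
f = 33 (f = -(-3 + 4*(7/2))*(-3) = -(-3 + 14)*(-3) = -1*11*(-3) = -11*(-3) = 33)
-31*f = -31*33 = -1023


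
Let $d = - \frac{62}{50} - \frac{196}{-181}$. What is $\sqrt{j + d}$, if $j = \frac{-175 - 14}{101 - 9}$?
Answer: $\frac{3 i \sqrt{425845759}}{41630} \approx 1.4871 i$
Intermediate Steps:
$j = - \frac{189}{92} \approx -2.0543$
$d = - \frac{711}{4525}$ ($d = \left(-62\right) \frac{1}{50} - - \frac{196}{181} = - \frac{31}{25} + \frac{196}{181} = - \frac{711}{4525} \approx -0.15713$)
$\sqrt{j + d} = \sqrt{- \frac{189}{92} - \frac{711}{4525}} = \sqrt{- \frac{920637}{416300}} = \frac{3 i \sqrt{425845759}}{41630}$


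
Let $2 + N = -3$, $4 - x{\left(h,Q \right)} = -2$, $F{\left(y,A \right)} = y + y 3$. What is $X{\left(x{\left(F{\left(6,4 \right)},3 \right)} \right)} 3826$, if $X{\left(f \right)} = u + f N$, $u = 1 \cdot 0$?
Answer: $-114780$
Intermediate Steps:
$F{\left(y,A \right)} = 4 y$ ($F{\left(y,A \right)} = y + 3 y = 4 y$)
$x{\left(h,Q \right)} = 6$ ($x{\left(h,Q \right)} = 4 - -2 = 4 + 2 = 6$)
$N = -5$ ($N = -2 - 3 = -5$)
$u = 0$
$X{\left(f \right)} = - 5 f$ ($X{\left(f \right)} = 0 + f \left(-5\right) = 0 - 5 f = - 5 f$)
$X{\left(x{\left(F{\left(6,4 \right)},3 \right)} \right)} 3826 = \left(-5\right) 6 \cdot 3826 = \left(-30\right) 3826 = -114780$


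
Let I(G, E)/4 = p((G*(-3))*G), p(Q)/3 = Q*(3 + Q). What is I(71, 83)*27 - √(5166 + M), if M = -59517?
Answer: 74085762240 - 9*I*√671 ≈ 7.4086e+10 - 233.13*I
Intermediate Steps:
p(Q) = 3*Q*(3 + Q) (p(Q) = 3*(Q*(3 + Q)) = 3*Q*(3 + Q))
I(G, E) = -36*G²*(3 - 3*G²) (I(G, E) = 4*(3*((G*(-3))*G)*(3 + (G*(-3))*G)) = 4*(3*((-3*G)*G)*(3 + (-3*G)*G)) = 4*(3*(-3*G²)*(3 - 3*G²)) = 4*(-9*G²*(3 - 3*G²)) = -36*G²*(3 - 3*G²))
I(71, 83)*27 - √(5166 + M) = (108*71²*(-1 + 71²))*27 - √(5166 - 59517) = (108*5041*(-1 + 5041))*27 - √(-54351) = (108*5041*5040)*27 - 9*I*√671 = 2743917120*27 - 9*I*√671 = 74085762240 - 9*I*√671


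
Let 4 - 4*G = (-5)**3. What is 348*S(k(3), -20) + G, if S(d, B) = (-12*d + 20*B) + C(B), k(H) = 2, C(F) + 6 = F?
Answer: -626271/4 ≈ -1.5657e+5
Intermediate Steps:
C(F) = -6 + F
S(d, B) = -6 - 12*d + 21*B (S(d, B) = (-12*d + 20*B) + (-6 + B) = -6 - 12*d + 21*B)
G = 129/4 (G = 1 - 1/4*(-5)**3 = 1 - 1/4*(-125) = 1 + 125/4 = 129/4 ≈ 32.250)
348*S(k(3), -20) + G = 348*(-6 - 12*2 + 21*(-20)) + 129/4 = 348*(-6 - 24 - 420) + 129/4 = 348*(-450) + 129/4 = -156600 + 129/4 = -626271/4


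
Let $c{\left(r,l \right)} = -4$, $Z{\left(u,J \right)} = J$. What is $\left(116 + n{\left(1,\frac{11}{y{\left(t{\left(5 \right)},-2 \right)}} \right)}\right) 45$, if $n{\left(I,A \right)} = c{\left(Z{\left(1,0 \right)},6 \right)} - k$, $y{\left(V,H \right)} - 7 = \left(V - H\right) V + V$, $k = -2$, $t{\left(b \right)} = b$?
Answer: $5130$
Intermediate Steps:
$y{\left(V,H \right)} = 7 + V + V \left(V - H\right)$ ($y{\left(V,H \right)} = 7 + \left(\left(V - H\right) V + V\right) = 7 + \left(V \left(V - H\right) + V\right) = 7 + \left(V + V \left(V - H\right)\right) = 7 + V + V \left(V - H\right)$)
$n{\left(I,A \right)} = -2$ ($n{\left(I,A \right)} = -4 - -2 = -4 + 2 = -2$)
$\left(116 + n{\left(1,\frac{11}{y{\left(t{\left(5 \right)},-2 \right)}} \right)}\right) 45 = \left(116 - 2\right) 45 = 114 \cdot 45 = 5130$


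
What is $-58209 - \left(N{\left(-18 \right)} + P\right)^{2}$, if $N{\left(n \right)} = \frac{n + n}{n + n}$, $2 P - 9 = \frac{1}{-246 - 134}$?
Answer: $- \frac{33638982441}{577600} \approx -58239.0$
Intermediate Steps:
$P = \frac{3419}{760}$ ($P = \frac{9}{2} + \frac{1}{2 \left(-246 - 134\right)} = \frac{9}{2} + \frac{1}{2 \left(-380\right)} = \frac{9}{2} + \frac{1}{2} \left(- \frac{1}{380}\right) = \frac{9}{2} - \frac{1}{760} = \frac{3419}{760} \approx 4.4987$)
$N{\left(n \right)} = 1$ ($N{\left(n \right)} = \frac{2 n}{2 n} = 2 n \frac{1}{2 n} = 1$)
$-58209 - \left(N{\left(-18 \right)} + P\right)^{2} = -58209 - \left(1 + \frac{3419}{760}\right)^{2} = -58209 - \left(\frac{4179}{760}\right)^{2} = -58209 - \frac{17464041}{577600} = - \frac{33638982441}{577600}$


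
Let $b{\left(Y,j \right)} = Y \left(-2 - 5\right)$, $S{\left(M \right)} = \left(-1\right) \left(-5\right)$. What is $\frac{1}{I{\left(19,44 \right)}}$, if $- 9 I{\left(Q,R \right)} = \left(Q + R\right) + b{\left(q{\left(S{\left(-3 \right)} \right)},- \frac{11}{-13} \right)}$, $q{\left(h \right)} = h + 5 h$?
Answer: $\frac{3}{49} \approx 0.061224$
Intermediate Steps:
$S{\left(M \right)} = 5$
$q{\left(h \right)} = 6 h$
$b{\left(Y,j \right)} = - 7 Y$ ($b{\left(Y,j \right)} = Y \left(-7\right) = - 7 Y$)
$I{\left(Q,R \right)} = \frac{70}{3} - \frac{Q}{9} - \frac{R}{9}$ ($I{\left(Q,R \right)} = - \frac{\left(Q + R\right) - 7 \cdot 6 \cdot 5}{9} = - \frac{\left(Q + R\right) - 210}{9} = - \frac{-210 + Q + R}{9} = \frac{70}{3} - \frac{Q}{9} - \frac{R}{9}$)
$\frac{1}{I{\left(19,44 \right)}} = \frac{1}{\frac{70}{3} - \frac{19}{9} - \frac{44}{9}} = \frac{1}{\frac{49}{3}} = \frac{3}{49}$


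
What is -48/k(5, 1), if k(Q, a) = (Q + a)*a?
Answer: -8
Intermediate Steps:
k(Q, a) = a*(Q + a)
-48/k(5, 1) = -48/(5 + 1) = -48/(1*6) = -48/6 = -48*⅙ = -8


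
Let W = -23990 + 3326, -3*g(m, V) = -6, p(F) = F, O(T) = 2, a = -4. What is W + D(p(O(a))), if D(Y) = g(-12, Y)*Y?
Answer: -20660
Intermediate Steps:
g(m, V) = 2 (g(m, V) = -⅓*(-6) = 2)
D(Y) = 2*Y
W = -20664
W + D(p(O(a))) = -20664 + 2*2 = -20664 + 4 = -20660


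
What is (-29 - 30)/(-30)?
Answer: 59/30 ≈ 1.9667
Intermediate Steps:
(-29 - 30)/(-30) = -1/30*(-59) = 59/30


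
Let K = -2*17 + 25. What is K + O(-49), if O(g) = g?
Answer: -58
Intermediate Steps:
K = -9 (K = -34 + 25 = -9)
K + O(-49) = -9 - 49 = -58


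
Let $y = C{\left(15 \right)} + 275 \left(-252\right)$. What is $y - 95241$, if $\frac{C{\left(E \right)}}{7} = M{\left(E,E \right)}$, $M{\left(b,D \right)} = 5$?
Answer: $-164506$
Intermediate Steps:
$C{\left(E \right)} = 35$ ($C{\left(E \right)} = 7 \cdot 5 = 35$)
$y = -69265$ ($y = 35 + 275 \left(-252\right) = 35 - 69300 = -69265$)
$y - 95241 = -69265 - 95241 = -164506$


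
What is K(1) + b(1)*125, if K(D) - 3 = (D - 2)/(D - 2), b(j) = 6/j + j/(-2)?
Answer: 1383/2 ≈ 691.50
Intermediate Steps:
b(j) = 6/j - j/2 (b(j) = 6/j + j*(-½) = 6/j - j/2)
K(D) = 4 (K(D) = 3 + (D - 2)/(D - 2) = 3 + (-2 + D)/(-2 + D) = 3 + 1 = 4)
K(1) + b(1)*125 = 4 + (6/1 - ½*1)*125 = 4 + (6*1 - ½)*125 = 4 + (6 - ½)*125 = 4 + (11/2)*125 = 4 + 1375/2 = 1383/2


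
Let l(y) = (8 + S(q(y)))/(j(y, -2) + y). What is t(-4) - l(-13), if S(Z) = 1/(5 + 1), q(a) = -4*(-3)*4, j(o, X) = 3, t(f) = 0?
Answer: 49/60 ≈ 0.81667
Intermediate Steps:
q(a) = 48 (q(a) = 12*4 = 48)
S(Z) = ⅙ (S(Z) = 1/6 = ⅙)
l(y) = 49/(6*(3 + y)) (l(y) = (8 + ⅙)/(3 + y) = 49/(6*(3 + y)))
t(-4) - l(-13) = 0 - 49/(6*(3 - 13)) = 0 - 49/(6*(-10)) = 0 - 49*(-1)/(6*10) = 0 - 1*(-49/60) = 0 + 49/60 = 49/60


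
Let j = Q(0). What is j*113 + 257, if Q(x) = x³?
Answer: 257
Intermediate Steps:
j = 0 (j = 0³ = 0)
j*113 + 257 = 0*113 + 257 = 0 + 257 = 257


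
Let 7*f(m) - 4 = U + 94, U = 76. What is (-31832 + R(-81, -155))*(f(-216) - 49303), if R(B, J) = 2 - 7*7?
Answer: 10996565413/7 ≈ 1.5709e+9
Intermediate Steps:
R(B, J) = -47 (R(B, J) = 2 - 49 = -47)
f(m) = 174/7 (f(m) = 4/7 + (76 + 94)/7 = 4/7 + (⅐)*170 = 4/7 + 170/7 = 174/7)
(-31832 + R(-81, -155))*(f(-216) - 49303) = (-31832 - 47)*(174/7 - 49303) = -31879*(-344947/7) = 10996565413/7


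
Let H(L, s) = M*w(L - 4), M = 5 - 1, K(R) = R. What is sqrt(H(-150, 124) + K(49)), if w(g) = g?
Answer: 9*I*sqrt(7) ≈ 23.812*I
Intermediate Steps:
M = 4
H(L, s) = -16 + 4*L (H(L, s) = 4*(L - 4) = 4*(-4 + L) = -16 + 4*L)
sqrt(H(-150, 124) + K(49)) = sqrt((-16 + 4*(-150)) + 49) = sqrt((-16 - 600) + 49) = sqrt(-616 + 49) = sqrt(-567) = 9*I*sqrt(7)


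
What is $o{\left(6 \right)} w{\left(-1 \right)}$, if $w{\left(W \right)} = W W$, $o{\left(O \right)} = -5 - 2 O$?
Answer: $-17$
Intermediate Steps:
$w{\left(W \right)} = W^{2}$
$o{\left(6 \right)} w{\left(-1 \right)} = \left(-5 - 12\right) \left(-1\right)^{2} = \left(-5 - 12\right) 1 = \left(-17\right) 1 = -17$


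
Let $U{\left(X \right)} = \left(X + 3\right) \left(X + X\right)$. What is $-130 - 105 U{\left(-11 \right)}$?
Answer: $-18610$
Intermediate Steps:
$U{\left(X \right)} = 2 X \left(3 + X\right)$ ($U{\left(X \right)} = \left(3 + X\right) 2 X = 2 X \left(3 + X\right)$)
$-130 - 105 U{\left(-11 \right)} = -130 - 105 \cdot 2 \left(-11\right) \left(3 - 11\right) = -130 - 105 \cdot 2 \left(-11\right) \left(-8\right) = -130 - 18480 = -18610$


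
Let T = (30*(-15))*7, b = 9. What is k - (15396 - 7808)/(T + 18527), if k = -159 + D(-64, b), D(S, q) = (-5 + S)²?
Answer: 70757366/15377 ≈ 4601.5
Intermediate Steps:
T = -3150 (T = -450*7 = -3150)
k = 4602 (k = -159 + (-5 - 64)² = -159 + (-69)² = -159 + 4761 = 4602)
k - (15396 - 7808)/(T + 18527) = 4602 - (15396 - 7808)/(-3150 + 18527) = 4602 - 7588/15377 = 70757366/15377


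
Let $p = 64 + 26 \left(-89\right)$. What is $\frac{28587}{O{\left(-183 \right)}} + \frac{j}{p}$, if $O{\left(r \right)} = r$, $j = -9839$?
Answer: $- \frac{20840071}{137250} \approx -151.84$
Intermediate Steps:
$p = -2250$ ($p = 64 - 2314 = -2250$)
$\frac{28587}{O{\left(-183 \right)}} + \frac{j}{p} = \frac{28587}{-183} - \frac{9839}{-2250} = 28587 \left(- \frac{1}{183}\right) - - \frac{9839}{2250} = - \frac{9529}{61} + \frac{9839}{2250} = - \frac{20840071}{137250}$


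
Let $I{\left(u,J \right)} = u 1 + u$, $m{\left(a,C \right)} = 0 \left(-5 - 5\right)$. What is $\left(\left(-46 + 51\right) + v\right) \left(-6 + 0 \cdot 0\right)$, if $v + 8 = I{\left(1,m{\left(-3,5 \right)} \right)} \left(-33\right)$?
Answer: $414$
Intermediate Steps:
$m{\left(a,C \right)} = 0$ ($m{\left(a,C \right)} = 0 \left(-10\right) = 0$)
$I{\left(u,J \right)} = 2 u$ ($I{\left(u,J \right)} = u + u = 2 u$)
$v = -74$ ($v = -8 + 2 \cdot 1 \left(-33\right) = -8 + 2 \left(-33\right) = -8 - 66 = -74$)
$\left(\left(-46 + 51\right) + v\right) \left(-6 + 0 \cdot 0\right) = \left(\left(-46 + 51\right) - 74\right) \left(-6 + 0 \cdot 0\right) = \left(5 - 74\right) \left(-6 + 0\right) = \left(-69\right) \left(-6\right) = 414$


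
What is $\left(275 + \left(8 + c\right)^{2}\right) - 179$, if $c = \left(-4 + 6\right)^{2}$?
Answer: $240$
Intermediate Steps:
$c = 4$ ($c = 2^{2} = 4$)
$\left(275 + \left(8 + c\right)^{2}\right) - 179 = \left(275 + \left(8 + 4\right)^{2}\right) - 179 = \left(275 + 12^{2}\right) - 179 = \left(275 + 144\right) - 179 = 419 - 179 = 240$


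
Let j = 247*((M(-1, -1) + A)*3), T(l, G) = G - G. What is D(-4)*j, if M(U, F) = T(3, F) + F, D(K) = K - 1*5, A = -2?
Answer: 20007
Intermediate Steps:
D(K) = -5 + K (D(K) = K - 5 = -5 + K)
T(l, G) = 0
M(U, F) = F (M(U, F) = 0 + F = F)
j = -2223 (j = 247*((-1 - 2)*3) = 247*(-3*3) = 247*(-9) = -2223)
D(-4)*j = (-5 - 4)*(-2223) = -9*(-2223) = 20007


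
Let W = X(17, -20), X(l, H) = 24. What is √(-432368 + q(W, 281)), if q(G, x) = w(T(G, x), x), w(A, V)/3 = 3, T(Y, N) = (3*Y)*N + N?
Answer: I*√432359 ≈ 657.54*I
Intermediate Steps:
W = 24
T(Y, N) = N + 3*N*Y (T(Y, N) = 3*N*Y + N = N + 3*N*Y)
w(A, V) = 9 (w(A, V) = 3*3 = 9)
q(G, x) = 9
√(-432368 + q(W, 281)) = √(-432368 + 9) = √(-432359) = I*√432359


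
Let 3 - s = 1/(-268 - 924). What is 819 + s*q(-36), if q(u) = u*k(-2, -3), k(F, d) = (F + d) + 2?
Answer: 340641/298 ≈ 1143.1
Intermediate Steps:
k(F, d) = 2 + F + d
q(u) = -3*u (q(u) = u*(2 - 2 - 3) = u*(-3) = -3*u)
s = 3577/1192 (s = 3 - 1/(-268 - 924) = 3 - 1/(-1192) = 3 - 1*(-1/1192) = 3 + 1/1192 = 3577/1192 ≈ 3.0008)
819 + s*q(-36) = 819 + 3577*(-3*(-36))/1192 = 819 + (3577/1192)*108 = 819 + 96579/298 = 340641/298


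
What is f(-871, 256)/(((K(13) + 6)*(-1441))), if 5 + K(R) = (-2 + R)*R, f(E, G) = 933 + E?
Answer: -31/103752 ≈ -0.00029879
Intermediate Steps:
K(R) = -5 + R*(-2 + R) (K(R) = -5 + (-2 + R)*R = -5 + R*(-2 + R))
f(-871, 256)/(((K(13) + 6)*(-1441))) = (933 - 871)/((((-5 + 13² - 2*13) + 6)*(-1441))) = 62/((((-5 + 169 - 26) + 6)*(-1441))) = 62/(((138 + 6)*(-1441))) = 62/((144*(-1441))) = 62/(-207504) = 62*(-1/207504) = -31/103752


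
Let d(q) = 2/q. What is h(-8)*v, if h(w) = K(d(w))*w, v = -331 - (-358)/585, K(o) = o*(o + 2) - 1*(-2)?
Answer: 966385/234 ≈ 4129.9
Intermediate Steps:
K(o) = 2 + o*(2 + o) (K(o) = o*(2 + o) + 2 = 2 + o*(2 + o))
v = -193277/585 (v = -331 - (-358)/585 = -331 - 1*(-358/585) = -331 + 358/585 = -193277/585 ≈ -330.39)
h(w) = w*(2 + 4/w + 4/w²) (h(w) = (2 + (2/w)² + 2*(2/w))*w = (2 + 4/w² + 4/w)*w = (2 + 4/w + 4/w²)*w = w*(2 + 4/w + 4/w²))
h(-8)*v = (4 + 2*(-8) + 4/(-8))*(-193277/585) = (4 - 16 + 4*(-⅛))*(-193277/585) = (4 - 16 - ½)*(-193277/585) = -25/2*(-193277/585) = 966385/234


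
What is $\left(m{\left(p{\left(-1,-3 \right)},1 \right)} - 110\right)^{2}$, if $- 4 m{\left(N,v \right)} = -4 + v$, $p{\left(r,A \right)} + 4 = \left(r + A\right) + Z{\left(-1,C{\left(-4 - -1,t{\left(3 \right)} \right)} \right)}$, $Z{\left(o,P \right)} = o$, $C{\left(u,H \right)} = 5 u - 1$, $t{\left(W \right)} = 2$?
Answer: $\frac{190969}{16} \approx 11936.0$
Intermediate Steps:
$C{\left(u,H \right)} = -1 + 5 u$
$p{\left(r,A \right)} = -5 + A + r$ ($p{\left(r,A \right)} = -4 - \left(1 - A - r\right) = -4 + \left(-1 + A + r\right) = -5 + A + r$)
$m{\left(N,v \right)} = 1 - \frac{v}{4}$ ($m{\left(N,v \right)} = - \frac{-4 + v}{4} = 1 - \frac{v}{4}$)
$\left(m{\left(p{\left(-1,-3 \right)},1 \right)} - 110\right)^{2} = \left(\left(1 - \frac{1}{4}\right) - 110\right)^{2} = \left(\frac{3}{4} - 110\right)^{2} = \left(- \frac{437}{4}\right)^{2} = \frac{190969}{16}$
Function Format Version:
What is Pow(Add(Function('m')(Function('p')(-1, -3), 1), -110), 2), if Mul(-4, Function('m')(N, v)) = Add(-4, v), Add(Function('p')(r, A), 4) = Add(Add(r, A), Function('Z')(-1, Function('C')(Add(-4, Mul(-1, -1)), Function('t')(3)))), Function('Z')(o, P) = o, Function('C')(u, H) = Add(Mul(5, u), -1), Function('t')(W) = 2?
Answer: Rational(190969, 16) ≈ 11936.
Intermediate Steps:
Function('C')(u, H) = Add(-1, Mul(5, u))
Function('p')(r, A) = Add(-5, A, r) (Function('p')(r, A) = Add(-4, Add(Add(r, A), -1)) = Add(-4, Add(Add(A, r), -1)) = Add(-4, Add(-1, A, r)) = Add(-5, A, r))
Function('m')(N, v) = Add(1, Mul(Rational(-1, 4), v)) (Function('m')(N, v) = Mul(Rational(-1, 4), Add(-4, v)) = Add(1, Mul(Rational(-1, 4), v)))
Pow(Add(Function('m')(Function('p')(-1, -3), 1), -110), 2) = Pow(Add(Add(1, Mul(Rational(-1, 4), 1)), -110), 2) = Pow(Add(Add(1, Rational(-1, 4)), -110), 2) = Pow(Add(Rational(3, 4), -110), 2) = Pow(Rational(-437, 4), 2) = Rational(190969, 16)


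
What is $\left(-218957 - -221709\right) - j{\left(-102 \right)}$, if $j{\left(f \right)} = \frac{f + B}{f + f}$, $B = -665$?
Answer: $\frac{560641}{204} \approx 2748.2$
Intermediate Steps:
$j{\left(f \right)} = \frac{-665 + f}{2 f}$ ($j{\left(f \right)} = \frac{f - 665}{f + f} = \frac{-665 + f}{2 f}$)
$\left(-218957 - -221709\right) - j{\left(-102 \right)} = \left(-218957 - -221709\right) - \frac{-665 - 102}{2 \left(-102\right)} = \left(-218957 + 221709\right) - \frac{1}{2} \left(- \frac{1}{102}\right) \left(-767\right) = 2752 - \frac{767}{204} = \frac{560641}{204}$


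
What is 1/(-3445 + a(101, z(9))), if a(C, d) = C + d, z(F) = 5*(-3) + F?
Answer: -1/3350 ≈ -0.00029851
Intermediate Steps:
z(F) = -15 + F
1/(-3445 + a(101, z(9))) = 1/(-3445 + (101 + (-15 + 9))) = 1/(-3445 + (101 - 6)) = 1/(-3445 + 95) = 1/(-3350) = -1/3350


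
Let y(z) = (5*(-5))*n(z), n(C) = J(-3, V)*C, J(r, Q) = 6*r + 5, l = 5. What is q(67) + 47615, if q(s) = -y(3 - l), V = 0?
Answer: 48265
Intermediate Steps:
J(r, Q) = 5 + 6*r
n(C) = -13*C (n(C) = (5 + 6*(-3))*C = (5 - 18)*C = -13*C)
y(z) = 325*z (y(z) = (5*(-5))*(-13*z) = -(-325)*z = 325*z)
q(s) = 650 (q(s) = -325*(3 - 1*5) = -325*(3 - 5) = -325*(-2) = -1*(-650) = 650)
q(67) + 47615 = 650 + 47615 = 48265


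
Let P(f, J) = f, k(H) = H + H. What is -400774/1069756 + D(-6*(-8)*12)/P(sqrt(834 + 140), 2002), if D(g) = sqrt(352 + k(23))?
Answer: -200387/534878 + sqrt(96913)/487 ≈ 0.26460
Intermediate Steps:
k(H) = 2*H
D(g) = sqrt(398) (D(g) = sqrt(352 + 2*23) = sqrt(352 + 46) = sqrt(398))
-400774/1069756 + D(-6*(-8)*12)/P(sqrt(834 + 140), 2002) = -400774/1069756 + sqrt(398)/(sqrt(834 + 140)) = -400774*1/1069756 + sqrt(398)/(sqrt(974)) = -200387/534878 + sqrt(398)*(sqrt(974)/974) = -200387/534878 + sqrt(96913)/487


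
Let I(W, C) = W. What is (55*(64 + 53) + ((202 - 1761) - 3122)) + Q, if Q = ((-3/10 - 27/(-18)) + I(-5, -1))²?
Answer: 44211/25 ≈ 1768.4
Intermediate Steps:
Q = 361/25 (Q = ((-3/10 - 27/(-18)) - 5)² = ((-3*⅒ - 27*(-1/18)) - 5)² = ((-3/10 + 3/2) - 5)² = (6/5 - 5)² = (-19/5)² = 361/25 ≈ 14.440)
(55*(64 + 53) + ((202 - 1761) - 3122)) + Q = (55*(64 + 53) + ((202 - 1761) - 3122)) + 361/25 = (55*117 + (-1559 - 3122)) + 361/25 = (6435 - 4681) + 361/25 = 1754 + 361/25 = 44211/25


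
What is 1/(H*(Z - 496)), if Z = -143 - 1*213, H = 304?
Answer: -1/259008 ≈ -3.8609e-6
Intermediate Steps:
Z = -356 (Z = -143 - 213 = -356)
1/(H*(Z - 496)) = 1/(304*(-356 - 496)) = 1/(304*(-852)) = 1/(-259008) = -1/259008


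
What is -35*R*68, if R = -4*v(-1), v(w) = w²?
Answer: 9520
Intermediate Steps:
R = -4 (R = -4*(-1)² = -4*1 = -4)
-35*R*68 = -35*(-4)*68 = 140*68 = 9520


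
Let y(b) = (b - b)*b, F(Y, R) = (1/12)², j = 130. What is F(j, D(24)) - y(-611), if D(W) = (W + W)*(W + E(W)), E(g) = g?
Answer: 1/144 ≈ 0.0069444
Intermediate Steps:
D(W) = 4*W² (D(W) = (W + W)*(W + W) = (2*W)*(2*W) = 4*W²)
F(Y, R) = 1/144 (F(Y, R) = (1/12)² = 1/144)
y(b) = 0 (y(b) = 0*b = 0)
F(j, D(24)) - y(-611) = 1/144 - 1*0 = 1/144 + 0 = 1/144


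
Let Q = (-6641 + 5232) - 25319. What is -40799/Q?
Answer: 40799/26728 ≈ 1.5265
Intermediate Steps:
Q = -26728 (Q = -1409 - 25319 = -26728)
-40799/Q = -40799/(-26728) = -40799*(-1/26728) = 40799/26728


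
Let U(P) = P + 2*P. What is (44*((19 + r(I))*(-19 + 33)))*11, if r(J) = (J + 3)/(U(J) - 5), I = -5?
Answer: 647108/5 ≈ 1.2942e+5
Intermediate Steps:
U(P) = 3*P
r(J) = (3 + J)/(-5 + 3*J) (r(J) = (J + 3)/(3*J - 5) = (3 + J)/(-5 + 3*J))
(44*((19 + r(I))*(-19 + 33)))*11 = (44*((19 + (3 - 5)/(-5 + 3*(-5)))*(-19 + 33)))*11 = (44*((19 - 2/(-5 - 15))*14))*11 = (44*((19 - 2/(-20))*14))*11 = (44*((19 - 1/20*(-2))*14))*11 = (44*((19 + ⅒)*14))*11 = (44*((191/10)*14))*11 = (44*(1337/5))*11 = (58828/5)*11 = 647108/5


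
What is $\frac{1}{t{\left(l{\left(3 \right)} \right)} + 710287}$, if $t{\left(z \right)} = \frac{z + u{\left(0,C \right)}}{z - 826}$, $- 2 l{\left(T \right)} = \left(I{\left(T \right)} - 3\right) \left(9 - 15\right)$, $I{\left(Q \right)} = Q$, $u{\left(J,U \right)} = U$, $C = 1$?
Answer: $\frac{826}{586697061} \approx 1.4079 \cdot 10^{-6}$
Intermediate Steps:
$l{\left(T \right)} = -9 + 3 T$ ($l{\left(T \right)} = - \frac{\left(T - 3\right) \left(9 - 15\right)}{2} = - \frac{\left(-3 + T\right) \left(-6\right)}{2} = - \frac{18 - 6 T}{2} = -9 + 3 T$)
$t{\left(z \right)} = \frac{1 + z}{-826 + z}$ ($t{\left(z \right)} = \frac{z + 1}{z - 826} = \frac{1 + z}{-826 + z}$)
$\frac{1}{t{\left(l{\left(3 \right)} \right)} + 710287} = \frac{1}{\frac{1 + \left(-9 + 3 \cdot 3\right)}{-826 + \left(-9 + 3 \cdot 3\right)} + 710287} = \frac{1}{\frac{1 + \left(-9 + 9\right)}{-826 + \left(-9 + 9\right)} + 710287} = \frac{1}{\frac{1 + 0}{-826 + 0} + 710287} = \frac{1}{\frac{1}{-826} \cdot 1 + 710287} = \frac{1}{\left(- \frac{1}{826}\right) 1 + 710287} = \frac{1}{- \frac{1}{826} + 710287} = \frac{1}{\frac{586697061}{826}} = \frac{826}{586697061}$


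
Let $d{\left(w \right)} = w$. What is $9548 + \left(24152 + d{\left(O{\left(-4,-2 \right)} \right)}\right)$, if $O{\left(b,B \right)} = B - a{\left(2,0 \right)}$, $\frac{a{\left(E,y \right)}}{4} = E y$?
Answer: $33698$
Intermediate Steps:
$a{\left(E,y \right)} = 4 E y$
$O{\left(b,B \right)} = B$ ($O{\left(b,B \right)} = B - 4 \cdot 2 \cdot 0 = B - 0 = B + 0 = B$)
$9548 + \left(24152 + d{\left(O{\left(-4,-2 \right)} \right)}\right) = 9548 + \left(24152 - 2\right) = 9548 + 24150 = 33698$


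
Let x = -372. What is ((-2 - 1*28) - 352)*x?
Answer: 142104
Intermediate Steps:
((-2 - 1*28) - 352)*x = ((-2 - 1*28) - 352)*(-372) = ((-2 - 28) - 352)*(-372) = (-30 - 352)*(-372) = -382*(-372) = 142104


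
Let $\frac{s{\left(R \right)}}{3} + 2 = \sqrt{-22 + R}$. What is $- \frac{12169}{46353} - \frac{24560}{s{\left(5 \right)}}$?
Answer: $\frac{758697571}{973413} + \frac{24560 i \sqrt{17}}{63} \approx 779.42 + 1607.4 i$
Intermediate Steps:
$s{\left(R \right)} = -6 + 3 \sqrt{-22 + R}$
$- \frac{12169}{46353} - \frac{24560}{s{\left(5 \right)}} = - \frac{12169}{46353} - \frac{24560}{-6 + 3 \sqrt{-22 + 5}} = \left(-12169\right) \frac{1}{46353} - \frac{24560}{-6 + 3 \sqrt{-17}} = - \frac{12169}{46353} - \frac{24560}{-6 + 3 i \sqrt{17}}$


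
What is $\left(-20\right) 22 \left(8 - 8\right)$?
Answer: $0$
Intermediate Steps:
$\left(-20\right) 22 \left(8 - 8\right) = - 440 \left(8 - 8\right) = \left(-440\right) 0 = 0$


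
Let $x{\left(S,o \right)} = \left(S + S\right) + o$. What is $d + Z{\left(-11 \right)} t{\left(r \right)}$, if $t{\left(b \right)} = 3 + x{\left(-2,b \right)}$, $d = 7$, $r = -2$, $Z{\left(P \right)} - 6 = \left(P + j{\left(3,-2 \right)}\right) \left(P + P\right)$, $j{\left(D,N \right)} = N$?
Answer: $-869$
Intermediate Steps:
$x{\left(S,o \right)} = o + 2 S$ ($x{\left(S,o \right)} = 2 S + o = o + 2 S$)
$Z{\left(P \right)} = 6 + 2 P \left(-2 + P\right)$ ($Z{\left(P \right)} = 6 + \left(P - 2\right) \left(P + P\right) = 6 + \left(-2 + P\right) 2 P = 6 + 2 P \left(-2 + P\right)$)
$t{\left(b \right)} = -1 + b$ ($t{\left(b \right)} = 3 + \left(b + 2 \left(-2\right)\right) = 3 + \left(b - 4\right) = 3 + \left(-4 + b\right) = -1 + b$)
$d + Z{\left(-11 \right)} t{\left(r \right)} = 7 + \left(6 - -44 + 2 \left(-11\right)^{2}\right) \left(-1 - 2\right) = 7 + \left(6 + 44 + 2 \cdot 121\right) \left(-3\right) = 7 + \left(6 + 44 + 242\right) \left(-3\right) = 7 + 292 \left(-3\right) = 7 - 876 = -869$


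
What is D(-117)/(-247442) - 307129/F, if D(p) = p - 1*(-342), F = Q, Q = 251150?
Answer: -19013280692/15536264575 ≈ -1.2238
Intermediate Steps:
F = 251150
D(p) = 342 + p (D(p) = p + 342 = 342 + p)
D(-117)/(-247442) - 307129/F = (342 - 117)/(-247442) - 307129/251150 = 225*(-1/247442) - 307129*1/251150 = -225/247442 - 307129/251150 = -19013280692/15536264575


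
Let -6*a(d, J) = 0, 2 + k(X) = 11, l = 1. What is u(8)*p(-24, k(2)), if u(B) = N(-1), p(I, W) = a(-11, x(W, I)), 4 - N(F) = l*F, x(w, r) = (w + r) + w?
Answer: 0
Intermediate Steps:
k(X) = 9 (k(X) = -2 + 11 = 9)
x(w, r) = r + 2*w (x(w, r) = (r + w) + w = r + 2*w)
a(d, J) = 0 (a(d, J) = -1/6*0 = 0)
N(F) = 4 - F
p(I, W) = 0
u(B) = 5 (u(B) = 4 - 1*(-1) = 4 + 1 = 5)
u(8)*p(-24, k(2)) = 5*0 = 0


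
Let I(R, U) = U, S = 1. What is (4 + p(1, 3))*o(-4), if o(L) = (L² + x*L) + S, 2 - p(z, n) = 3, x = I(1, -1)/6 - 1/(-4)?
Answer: 50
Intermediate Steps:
x = 1/12 (x = -1/6 - 1/(-4) = -1*⅙ - 1*(-¼) = -⅙ + ¼ = 1/12 ≈ 0.083333)
p(z, n) = -1 (p(z, n) = 2 - 1*3 = 2 - 3 = -1)
o(L) = 1 + L² + L/12 (o(L) = (L² + L/12) + 1 = 1 + L² + L/12)
(4 + p(1, 3))*o(-4) = (4 - 1)*(1 + (-4)² + (1/12)*(-4)) = 3*(1 + 16 - ⅓) = 3*(50/3) = 50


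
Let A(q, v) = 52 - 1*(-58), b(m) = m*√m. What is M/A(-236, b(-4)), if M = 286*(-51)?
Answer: -663/5 ≈ -132.60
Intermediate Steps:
b(m) = m^(3/2)
A(q, v) = 110 (A(q, v) = 52 + 58 = 110)
M = -14586
M/A(-236, b(-4)) = -14586/110 = -14586*1/110 = -663/5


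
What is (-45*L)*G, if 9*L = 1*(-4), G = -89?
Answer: -1780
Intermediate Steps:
L = -4/9 (L = (1*(-4))/9 = (1/9)*(-4) = -4/9 ≈ -0.44444)
(-45*L)*G = -45*(-4/9)*(-89) = 20*(-89) = -1780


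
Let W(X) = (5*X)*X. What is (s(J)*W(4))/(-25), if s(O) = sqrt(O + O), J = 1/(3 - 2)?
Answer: -16*sqrt(2)/5 ≈ -4.5255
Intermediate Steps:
J = 1 (J = 1/1 = 1)
s(O) = sqrt(2)*sqrt(O) (s(O) = sqrt(2*O) = sqrt(2)*sqrt(O))
W(X) = 5*X**2
(s(J)*W(4))/(-25) = ((sqrt(2)*sqrt(1))*(5*4**2))/(-25) = ((sqrt(2)*1)*(5*16))*(-1/25) = (sqrt(2)*80)*(-1/25) = (80*sqrt(2))*(-1/25) = -16*sqrt(2)/5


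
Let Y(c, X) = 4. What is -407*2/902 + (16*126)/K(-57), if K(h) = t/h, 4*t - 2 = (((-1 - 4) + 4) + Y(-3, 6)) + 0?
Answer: -18845753/205 ≈ -91931.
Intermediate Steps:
t = 5/4 (t = 1/2 + ((((-1 - 4) + 4) + 4) + 0)/4 = 1/2 + (((-5 + 4) + 4) + 0)/4 = 1/2 + ((-1 + 4) + 0)/4 = 1/2 + (3 + 0)/4 = 1/2 + (1/4)*3 = 1/2 + 3/4 = 5/4 ≈ 1.2500)
K(h) = 5/(4*h)
-407*2/902 + (16*126)/K(-57) = -407*2/902 + (16*126)/(((5/4)/(-57))) = -814*1/902 + 2016/(((5/4)*(-1/57))) = -37/41 + 2016/(-5/228) = -37/41 + 2016*(-228/5) = -37/41 - 459648/5 = -18845753/205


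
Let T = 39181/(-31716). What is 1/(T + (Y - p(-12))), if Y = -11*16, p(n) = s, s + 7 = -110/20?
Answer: -31716/5224747 ≈ -0.0060703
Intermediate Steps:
s = -25/2 (s = -7 - 110/20 = -7 - 110*1/20 = -7 - 11/2 = -25/2 ≈ -12.500)
p(n) = -25/2
T = -39181/31716 (T = 39181*(-1/31716) = -39181/31716 ≈ -1.2354)
Y = -176 (Y = -11*16 = -176)
1/(T + (Y - p(-12))) = 1/(-39181/31716 + (-176 - 1*(-25/2))) = 1/(-39181/31716 + (-176 + 25/2)) = 1/(-39181/31716 - 327/2) = 1/(-5224747/31716) = -31716/5224747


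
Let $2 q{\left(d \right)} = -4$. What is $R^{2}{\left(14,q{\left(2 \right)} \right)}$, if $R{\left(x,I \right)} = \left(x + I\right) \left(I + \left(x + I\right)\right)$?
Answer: $14400$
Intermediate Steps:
$q{\left(d \right)} = -2$ ($q{\left(d \right)} = \frac{1}{2} \left(-4\right) = -2$)
$R{\left(x,I \right)} = \left(I + x\right) \left(x + 2 I\right)$ ($R{\left(x,I \right)} = \left(I + x\right) \left(I + \left(I + x\right)\right) = \left(I + x\right) \left(x + 2 I\right)$)
$R^{2}{\left(14,q{\left(2 \right)} \right)} = \left(14^{2} + 2 \left(-2\right)^{2} + 3 \left(-2\right) 14\right)^{2} = \left(196 + 2 \cdot 4 - 84\right)^{2} = \left(196 + 8 - 84\right)^{2} = 120^{2} = 14400$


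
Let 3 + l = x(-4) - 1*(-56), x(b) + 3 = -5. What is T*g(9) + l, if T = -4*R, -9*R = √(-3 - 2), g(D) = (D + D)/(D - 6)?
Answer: 45 + 8*I*√5/3 ≈ 45.0 + 5.9628*I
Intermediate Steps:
g(D) = 2*D/(-6 + D) (g(D) = (2*D)/(-6 + D) = 2*D/(-6 + D))
x(b) = -8 (x(b) = -3 - 5 = -8)
R = -I*√5/9 (R = -√(-3 - 2)/9 = -I*√5/9 ≈ -0.24845*I)
T = 4*I*√5/9 (T = -(-4)*I*√5/9 = 4*I*√5/9 ≈ 0.99381*I)
l = 45 (l = -3 + (-8 - 1*(-56)) = -3 + (-8 + 56) = -3 + 48 = 45)
T*g(9) + l = (4*I*√5/9)*(2*9/(-6 + 9)) + 45 = (4*I*√5/9)*(2*9/3) + 45 = (4*I*√5/9)*(2*9*(⅓)) + 45 = (4*I*√5/9)*6 + 45 = 8*I*√5/3 + 45 = 45 + 8*I*√5/3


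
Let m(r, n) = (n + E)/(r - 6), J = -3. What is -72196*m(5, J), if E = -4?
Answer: -505372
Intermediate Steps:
m(r, n) = (-4 + n)/(-6 + r) (m(r, n) = (n - 4)/(r - 6) = (-4 + n)/(-6 + r))
-72196*m(5, J) = -72196*(-4 - 3)/(-6 + 5) = -72196*(-7)/(-1) = -(-72196)*(-7) = -72196*7 = -505372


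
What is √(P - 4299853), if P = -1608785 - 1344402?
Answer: 4*I*√453315 ≈ 2693.1*I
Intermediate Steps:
P = -2953187
√(P - 4299853) = √(-2953187 - 4299853) = √(-7253040) = 4*I*√453315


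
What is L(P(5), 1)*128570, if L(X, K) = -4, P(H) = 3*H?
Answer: -514280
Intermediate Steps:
L(P(5), 1)*128570 = -4*128570 = -514280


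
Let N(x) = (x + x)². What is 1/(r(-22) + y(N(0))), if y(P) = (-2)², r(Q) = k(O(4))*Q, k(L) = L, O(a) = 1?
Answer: -1/18 ≈ -0.055556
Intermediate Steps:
N(x) = 4*x² (N(x) = (2*x)² = 4*x²)
r(Q) = Q (r(Q) = 1*Q = Q)
y(P) = 4
1/(r(-22) + y(N(0))) = 1/(-22 + 4) = 1/(-18) = -1/18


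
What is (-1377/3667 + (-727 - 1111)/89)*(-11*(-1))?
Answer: -75487489/326363 ≈ -231.30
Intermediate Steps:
(-1377/3667 + (-727 - 1111)/89)*(-11*(-1)) = (-1377*1/3667 - 1838*1/89)*11 = (-1377/3667 - 1838/89)*11 = -6862499/326363*11 = -75487489/326363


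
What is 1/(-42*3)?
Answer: -1/126 ≈ -0.0079365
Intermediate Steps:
1/(-42*3) = 1/(-126) = -1/126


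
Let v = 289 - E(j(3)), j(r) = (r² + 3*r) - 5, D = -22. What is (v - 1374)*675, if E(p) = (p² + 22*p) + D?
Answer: -1024650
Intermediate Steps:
j(r) = -5 + r² + 3*r
E(p) = -22 + p² + 22*p (E(p) = (p² + 22*p) - 22 = -22 + p² + 22*p)
v = -144 (v = 289 - (-22 + (-5 + 3² + 3*3)² + 22*(-5 + 3² + 3*3)) = 289 - (-22 + (-5 + 9 + 9)² + 22*(-5 + 9 + 9)) = 289 - (-22 + 13² + 22*13) = 289 - (-22 + 169 + 286) = 289 - 1*433 = 289 - 433 = -144)
(v - 1374)*675 = (-144 - 1374)*675 = -1518*675 = -1024650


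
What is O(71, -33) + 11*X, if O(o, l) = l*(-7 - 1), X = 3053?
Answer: 33847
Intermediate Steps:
O(o, l) = -8*l (O(o, l) = l*(-8) = -8*l)
O(71, -33) + 11*X = -8*(-33) + 11*3053 = 264 + 33583 = 33847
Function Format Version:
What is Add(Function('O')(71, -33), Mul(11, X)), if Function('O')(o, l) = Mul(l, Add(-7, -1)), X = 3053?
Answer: 33847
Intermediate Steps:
Function('O')(o, l) = Mul(-8, l) (Function('O')(o, l) = Mul(l, -8) = Mul(-8, l))
Add(Function('O')(71, -33), Mul(11, X)) = Add(Mul(-8, -33), Mul(11, 3053)) = Add(264, 33583) = 33847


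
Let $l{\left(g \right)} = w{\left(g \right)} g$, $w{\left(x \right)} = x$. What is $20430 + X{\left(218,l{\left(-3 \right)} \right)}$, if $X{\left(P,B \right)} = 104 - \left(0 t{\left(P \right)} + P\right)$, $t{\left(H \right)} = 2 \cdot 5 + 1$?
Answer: $20316$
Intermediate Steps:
$t{\left(H \right)} = 11$ ($t{\left(H \right)} = 10 + 1 = 11$)
$l{\left(g \right)} = g^{2}$ ($l{\left(g \right)} = g g = g^{2}$)
$X{\left(P,B \right)} = 104 - P$ ($X{\left(P,B \right)} = 104 - \left(0 \cdot 11 + P\right) = 104 - \left(0 + P\right) = 104 - P$)
$20430 + X{\left(218,l{\left(-3 \right)} \right)} = 20430 + \left(104 - 218\right) = 20430 - 114 = 20316$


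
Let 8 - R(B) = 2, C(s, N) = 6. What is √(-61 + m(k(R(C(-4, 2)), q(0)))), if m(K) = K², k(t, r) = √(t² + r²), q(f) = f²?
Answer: 5*I ≈ 5.0*I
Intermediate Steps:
R(B) = 6 (R(B) = 8 - 1*2 = 8 - 2 = 6)
k(t, r) = √(r² + t²)
√(-61 + m(k(R(C(-4, 2)), q(0)))) = √(-61 + (√((0²)² + 6²))²) = √(-61 + (√(0² + 36))²) = √(-61 + (√(0 + 36))²) = √(-61 + (√36)²) = √(-61 + 6²) = √(-61 + 36) = √(-25) = 5*I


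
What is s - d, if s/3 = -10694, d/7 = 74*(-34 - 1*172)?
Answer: 74626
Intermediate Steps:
d = -106708 (d = 7*(74*(-34 - 1*172)) = 7*(74*(-34 - 172)) = 7*(74*(-206)) = 7*(-15244) = -106708)
s = -32082 (s = 3*(-10694) = -32082)
s - d = -32082 - 1*(-106708) = -32082 + 106708 = 74626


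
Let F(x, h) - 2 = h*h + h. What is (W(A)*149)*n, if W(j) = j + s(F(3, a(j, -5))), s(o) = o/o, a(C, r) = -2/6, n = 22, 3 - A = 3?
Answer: 3278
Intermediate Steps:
A = 0 (A = 3 - 1*3 = 3 - 3 = 0)
a(C, r) = -⅓ (a(C, r) = -2*⅙ = -⅓)
F(x, h) = 2 + h + h² (F(x, h) = 2 + (h*h + h) = 2 + (h² + h) = 2 + (h + h²) = 2 + h + h²)
s(o) = 1
W(j) = 1 + j (W(j) = j + 1 = 1 + j)
(W(A)*149)*n = ((1 + 0)*149)*22 = (1*149)*22 = 149*22 = 3278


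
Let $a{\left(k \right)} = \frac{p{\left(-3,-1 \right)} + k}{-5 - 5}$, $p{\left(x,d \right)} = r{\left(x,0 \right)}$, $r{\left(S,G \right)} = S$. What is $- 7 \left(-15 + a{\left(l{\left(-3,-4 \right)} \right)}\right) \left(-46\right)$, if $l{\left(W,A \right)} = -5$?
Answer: $- \frac{22862}{5} \approx -4572.4$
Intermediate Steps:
$p{\left(x,d \right)} = x$
$a{\left(k \right)} = \frac{3}{10} - \frac{k}{10}$ ($a{\left(k \right)} = \frac{-3 + k}{-5 - 5} = \frac{-3 + k}{-10} = \left(-3 + k\right) \left(- \frac{1}{10}\right) = \frac{3}{10} - \frac{k}{10}$)
$- 7 \left(-15 + a{\left(l{\left(-3,-4 \right)} \right)}\right) \left(-46\right) = - 7 \left(-15 + \left(\frac{3}{10} - - \frac{1}{2}\right)\right) \left(-46\right) = - 7 \left(-15 + \left(\frac{3}{10} + \frac{1}{2}\right)\right) \left(-46\right) = - 7 \left(-15 + \frac{4}{5}\right) \left(-46\right) = \left(-7\right) \left(- \frac{71}{5}\right) \left(-46\right) = \frac{497}{5} \left(-46\right) = - \frac{22862}{5}$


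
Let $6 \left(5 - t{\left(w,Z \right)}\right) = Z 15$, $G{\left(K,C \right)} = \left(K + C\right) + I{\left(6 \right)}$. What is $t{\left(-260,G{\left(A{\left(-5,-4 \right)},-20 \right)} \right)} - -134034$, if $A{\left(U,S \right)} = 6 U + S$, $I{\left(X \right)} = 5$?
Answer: $\frac{268323}{2} \approx 1.3416 \cdot 10^{5}$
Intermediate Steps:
$A{\left(U,S \right)} = S + 6 U$
$G{\left(K,C \right)} = 5 + C + K$ ($G{\left(K,C \right)} = \left(K + C\right) + 5 = \left(C + K\right) + 5 = 5 + C + K$)
$t{\left(w,Z \right)} = 5 - \frac{5 Z}{2}$ ($t{\left(w,Z \right)} = 5 - \frac{Z 15}{6} = 5 - \frac{15 Z}{6} = 5 - \frac{5 Z}{2}$)
$t{\left(-260,G{\left(A{\left(-5,-4 \right)},-20 \right)} \right)} - -134034 = \left(5 - \frac{5 \left(5 - 20 + \left(-4 + 6 \left(-5\right)\right)\right)}{2}\right) - -134034 = \left(5 - \frac{5 \left(5 - 20 - 34\right)}{2}\right) + 134034 = \left(5 - - \frac{245}{2}\right) + 134034 = \left(5 + \frac{245}{2}\right) + 134034 = \frac{255}{2} + 134034 = \frac{268323}{2}$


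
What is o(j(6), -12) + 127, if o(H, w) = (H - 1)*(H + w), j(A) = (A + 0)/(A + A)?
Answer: 531/4 ≈ 132.75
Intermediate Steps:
j(A) = 1/2 (j(A) = A/((2*A)) = A*(1/(2*A)) = 1/2)
o(H, w) = (-1 + H)*(H + w)
o(j(6), -12) + 127 = ((1/2)**2 - 1*1/2 - 1*(-12) + (1/2)*(-12)) + 127 = (1/4 - 1/2 + 12 - 6) + 127 = 23/4 + 127 = 531/4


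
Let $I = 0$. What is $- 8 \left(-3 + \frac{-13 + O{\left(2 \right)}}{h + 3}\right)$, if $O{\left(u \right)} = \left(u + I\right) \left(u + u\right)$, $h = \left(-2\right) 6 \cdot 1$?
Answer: $\frac{176}{9} \approx 19.556$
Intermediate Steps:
$h = -12$ ($h = \left(-12\right) 1 = -12$)
$O{\left(u \right)} = 2 u^{2}$ ($O{\left(u \right)} = \left(u + 0\right) \left(u + u\right) = u 2 u = 2 u^{2}$)
$- 8 \left(-3 + \frac{-13 + O{\left(2 \right)}}{h + 3}\right) = - 8 \left(-3 + \frac{-13 + 2 \cdot 2^{2}}{-12 + 3}\right) = - 8 \left(-3 + \frac{-13 + 2 \cdot 4}{-9}\right) = - 8 \left(-3 + \left(-13 + 8\right) \left(- \frac{1}{9}\right)\right) = - 8 \left(-3 - - \frac{5}{9}\right) = - 8 \left(-3 + \frac{5}{9}\right) = \left(-8\right) \left(- \frac{22}{9}\right) = \frac{176}{9}$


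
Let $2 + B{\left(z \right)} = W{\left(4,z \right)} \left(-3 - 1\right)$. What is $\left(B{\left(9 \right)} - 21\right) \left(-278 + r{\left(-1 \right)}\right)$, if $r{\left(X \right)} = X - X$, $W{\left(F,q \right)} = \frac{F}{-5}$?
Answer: $\frac{27522}{5} \approx 5504.4$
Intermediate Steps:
$W{\left(F,q \right)} = - \frac{F}{5}$ ($W{\left(F,q \right)} = F \left(- \frac{1}{5}\right) = - \frac{F}{5}$)
$B{\left(z \right)} = \frac{6}{5}$ ($B{\left(z \right)} = -2 + \left(- \frac{1}{5}\right) 4 \left(-3 - 1\right) = -2 - - \frac{16}{5} = -2 + \frac{16}{5} = \frac{6}{5}$)
$r{\left(X \right)} = 0$
$\left(B{\left(9 \right)} - 21\right) \left(-278 + r{\left(-1 \right)}\right) = \left(\frac{6}{5} - 21\right) \left(-278 + 0\right) = \left(- \frac{99}{5}\right) \left(-278\right) = \frac{27522}{5}$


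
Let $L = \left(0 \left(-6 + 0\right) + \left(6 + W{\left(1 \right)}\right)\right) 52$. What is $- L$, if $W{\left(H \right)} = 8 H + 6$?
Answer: $-1040$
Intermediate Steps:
$W{\left(H \right)} = 6 + 8 H$
$L = 1040$ ($L = \left(0 \left(-6 + 0\right) + \left(6 + \left(6 + 8 \cdot 1\right)\right)\right) 52 = \left(0 \left(-6\right) + \left(6 + \left(6 + 8\right)\right)\right) 52 = \left(0 + \left(6 + 14\right)\right) 52 = \left(0 + 20\right) 52 = 20 \cdot 52 = 1040$)
$- L = \left(-1\right) 1040 = -1040$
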